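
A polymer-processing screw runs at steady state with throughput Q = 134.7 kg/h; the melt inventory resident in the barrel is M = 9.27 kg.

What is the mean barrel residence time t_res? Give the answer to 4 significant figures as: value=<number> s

value=247.8 s

Throughput in SI: Q_s = 134.7 kg/h ÷ 3600 s/h = 0.0374167 kg/s
Mean residence time: t_res = M/Q_s = 9.27 kg / 0.0374167 kg/s = 247.751 s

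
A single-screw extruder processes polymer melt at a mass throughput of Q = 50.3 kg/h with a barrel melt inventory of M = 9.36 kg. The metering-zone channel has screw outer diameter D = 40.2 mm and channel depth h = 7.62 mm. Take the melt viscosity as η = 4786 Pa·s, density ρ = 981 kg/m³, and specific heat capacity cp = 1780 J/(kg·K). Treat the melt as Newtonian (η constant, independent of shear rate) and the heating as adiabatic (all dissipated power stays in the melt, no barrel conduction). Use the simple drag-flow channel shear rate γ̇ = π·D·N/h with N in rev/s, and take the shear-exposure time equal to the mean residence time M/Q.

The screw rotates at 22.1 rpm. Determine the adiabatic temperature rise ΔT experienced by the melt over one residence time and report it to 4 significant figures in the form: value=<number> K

value=68.43 K

Q_s = Q / 3600 = 50.3 / 3600 = 0.0139722 kg/s
t_res = M / Q_s = 9.36 / 0.0139722 = 669.901 s
D = 40.2 mm = 0.0402 m;  h = 7.62 mm = 0.00762 m;  N = 22.1 rpm / 60 = 0.368333 rev/s
γ̇ = π·D·N / h = π · 0.0402 · 0.368333 / 0.00762 = 6.10467 s⁻¹
ΔT = η·γ̇²·t_res / (ρ·cp) = 4786 · (6.10467)² · 669.901 / (981 · 1780) = 68.4255 K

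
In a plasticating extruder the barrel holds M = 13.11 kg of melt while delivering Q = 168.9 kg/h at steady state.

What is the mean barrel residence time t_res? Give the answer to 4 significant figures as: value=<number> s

Convert throughput: Q = 168.9 kg/h = 168.9/3600 = 0.0469167 kg/s
t_res = M / Q_s = 13.11 / 0.0469167 = 279.432 s

value=279.4 s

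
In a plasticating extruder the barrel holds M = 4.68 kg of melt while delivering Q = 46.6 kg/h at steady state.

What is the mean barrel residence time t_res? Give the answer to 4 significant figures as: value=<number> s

value=361.5 s

Throughput in SI: Q_s = 46.6 kg/h ÷ 3600 s/h = 0.0129444 kg/s
t_res = M / Q_s = 4.68 ÷ 0.0129444 = 361.545 s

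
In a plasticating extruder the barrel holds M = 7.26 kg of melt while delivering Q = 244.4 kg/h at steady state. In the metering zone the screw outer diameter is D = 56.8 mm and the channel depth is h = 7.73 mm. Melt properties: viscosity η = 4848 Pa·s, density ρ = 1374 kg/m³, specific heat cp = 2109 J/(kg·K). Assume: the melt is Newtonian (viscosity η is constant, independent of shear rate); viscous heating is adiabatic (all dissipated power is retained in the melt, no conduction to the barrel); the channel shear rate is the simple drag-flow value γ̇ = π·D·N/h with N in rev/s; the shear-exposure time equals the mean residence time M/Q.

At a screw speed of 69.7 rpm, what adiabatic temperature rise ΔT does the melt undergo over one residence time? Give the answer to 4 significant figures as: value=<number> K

Convert throughput: Q = 244.4 kg/h = 244.4/3600 = 0.0678889 kg/s
t_res = M / Q_s = 7.26 / 0.0678889 = 106.939 s
Geometry in metres: D = 56.8 mm → 0.0568 m, h = 7.73 mm → 0.00773 m; screw speed N = 69.7 rpm = 1.16167 rev/s
γ̇ = π·D·N / h = π · 0.0568 · 1.16167 / 0.00773 = 26.8164 s⁻¹
ΔT = η·γ̇²·t_res/(ρ·cp) = [4848 × 26.8164² × 106.939] / [1374 × 2109] = 128.658 K

value=128.7 K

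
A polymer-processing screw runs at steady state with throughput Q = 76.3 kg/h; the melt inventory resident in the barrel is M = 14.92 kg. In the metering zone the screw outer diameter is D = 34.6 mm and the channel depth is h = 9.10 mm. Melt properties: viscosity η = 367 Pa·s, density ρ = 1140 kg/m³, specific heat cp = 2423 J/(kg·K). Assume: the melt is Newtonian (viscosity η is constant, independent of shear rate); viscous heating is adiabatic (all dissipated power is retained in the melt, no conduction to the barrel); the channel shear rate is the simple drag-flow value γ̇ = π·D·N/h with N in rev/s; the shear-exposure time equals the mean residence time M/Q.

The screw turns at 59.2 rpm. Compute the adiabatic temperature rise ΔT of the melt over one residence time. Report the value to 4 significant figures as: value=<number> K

value=12.99 K

Throughput in SI: Q_s = 76.3 kg/h ÷ 3600 s/h = 0.0211944 kg/s
t_res = M / Q_s = 14.92 / 0.0211944 = 703.958 s
Convert to SI: D = 0.0346 m, h = 0.0091 m, N = 59.2/60 = 0.986667 rev/s
γ̇ = π·D·N / h = π · 0.0346 · 0.986667 / 0.0091 = 11.7857 s⁻¹
ΔT = η·γ̇²·t_res/(ρ·cp) = [367 × 11.7857² × 703.958] / [1140 × 2423] = 12.9917 K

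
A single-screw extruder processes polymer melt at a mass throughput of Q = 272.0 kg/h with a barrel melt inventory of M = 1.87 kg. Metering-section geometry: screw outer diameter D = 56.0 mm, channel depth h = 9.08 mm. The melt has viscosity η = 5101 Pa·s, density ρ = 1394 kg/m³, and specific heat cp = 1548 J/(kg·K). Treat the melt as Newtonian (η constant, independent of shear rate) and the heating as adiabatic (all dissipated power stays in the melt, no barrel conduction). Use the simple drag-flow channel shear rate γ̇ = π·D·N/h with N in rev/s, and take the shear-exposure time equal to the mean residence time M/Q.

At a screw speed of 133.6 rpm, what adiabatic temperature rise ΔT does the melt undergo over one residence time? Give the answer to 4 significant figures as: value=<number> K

Throughput in SI: Q_s = 272.0 kg/h ÷ 3600 s/h = 0.0755556 kg/s
t_res = M / Q_s = 1.87 ÷ 0.0755556 = 24.75 s
Convert to SI: D = 0.056 m, h = 0.00908 m, N = 133.6/60 = 2.22667 rev/s
Shear rate: γ̇ = πDN/h = π·0.056·2.22667/0.00908 = 43.1427 s⁻¹
ΔT = η·γ̇²·t_res/(ρ·cp) = [5101 × 43.1427² × 24.75] / [1394 × 1548] = 108.896 K

value=108.9 K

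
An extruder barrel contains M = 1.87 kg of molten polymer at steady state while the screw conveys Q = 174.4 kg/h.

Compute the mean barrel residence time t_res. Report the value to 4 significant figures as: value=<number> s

value=38.60 s

Q_s = Q / 3600 = 174.4 / 3600 = 0.0484444 kg/s
Mean residence time: t_res = M/Q_s = 1.87 kg / 0.0484444 kg/s = 38.6009 s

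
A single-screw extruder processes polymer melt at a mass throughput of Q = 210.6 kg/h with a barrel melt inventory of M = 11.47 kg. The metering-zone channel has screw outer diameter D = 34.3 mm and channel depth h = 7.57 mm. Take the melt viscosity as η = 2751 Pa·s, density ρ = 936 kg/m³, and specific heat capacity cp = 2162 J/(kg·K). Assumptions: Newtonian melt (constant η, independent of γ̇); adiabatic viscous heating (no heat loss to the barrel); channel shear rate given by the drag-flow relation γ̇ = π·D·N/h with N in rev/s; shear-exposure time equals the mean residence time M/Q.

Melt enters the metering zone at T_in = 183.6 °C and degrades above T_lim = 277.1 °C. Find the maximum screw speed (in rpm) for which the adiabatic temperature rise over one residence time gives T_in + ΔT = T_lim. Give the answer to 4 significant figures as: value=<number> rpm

value=78.95 rpm

Q_s = Q / 3600 = 210.6 / 3600 = 0.0585 kg/s
t_res = M / Q_s = 11.47 ÷ 0.0585 = 196.068 s
D = 34.3 mm = 0.0343 m;  h = 7.57 mm = 0.00757 m
ΔT_a = T_lim − T_in = 277.1 °C − 183.6 °C = 93.5 K
γ̇_max² = ΔT_a·ρ·cp/(η·t_res) = 93.5·936·2162/(2751·196.068) = 350.788 s⁻²
γ̇_max = √350.788 = 18.7293 s⁻¹
N_max = γ̇_max h / (πD) = 18.7293·0.00757/(π·0.0343) = 1.31575 rev/s → ×60 = 78.9452 rpm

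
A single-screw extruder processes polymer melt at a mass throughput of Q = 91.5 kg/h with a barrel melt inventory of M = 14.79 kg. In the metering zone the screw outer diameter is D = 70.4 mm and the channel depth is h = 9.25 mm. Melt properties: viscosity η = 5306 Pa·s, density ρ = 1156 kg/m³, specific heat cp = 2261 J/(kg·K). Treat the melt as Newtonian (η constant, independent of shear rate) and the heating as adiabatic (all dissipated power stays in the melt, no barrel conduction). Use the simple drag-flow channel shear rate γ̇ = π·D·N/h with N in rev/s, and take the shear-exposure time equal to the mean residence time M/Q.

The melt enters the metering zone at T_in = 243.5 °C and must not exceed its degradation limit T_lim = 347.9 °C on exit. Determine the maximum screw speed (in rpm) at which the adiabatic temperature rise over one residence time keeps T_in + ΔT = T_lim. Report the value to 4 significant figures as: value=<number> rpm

value=23.59 rpm

Convert throughput: Q = 91.5 kg/h = 91.5/3600 = 0.0254167 kg/s
Mean residence time: t_res = M/Q_s = 14.79 kg / 0.0254167 kg/s = 581.902 s
Geometry in SI: D = 70.4 mm → 0.0704 m, h = 9.25 mm → 0.00925 m
Allowable rise: ΔT_a = T_lim − T_in = 347.9 − 243.5 = 104.4 K
γ̇_max² = ΔT_a·ρ·cp / (η·t_res) = [104.4 × 1156 × 2261] / [5306 × 581.902] = 88.3776 s⁻²
Take the square root: γ̇_max = √(88.3776) = 9.40093 s⁻¹
N_max = γ̇_max·h / (π·D) = 9.40093 · 0.00925 / (π · 0.0704) = 0.393179 rev/s = 23.5907 rpm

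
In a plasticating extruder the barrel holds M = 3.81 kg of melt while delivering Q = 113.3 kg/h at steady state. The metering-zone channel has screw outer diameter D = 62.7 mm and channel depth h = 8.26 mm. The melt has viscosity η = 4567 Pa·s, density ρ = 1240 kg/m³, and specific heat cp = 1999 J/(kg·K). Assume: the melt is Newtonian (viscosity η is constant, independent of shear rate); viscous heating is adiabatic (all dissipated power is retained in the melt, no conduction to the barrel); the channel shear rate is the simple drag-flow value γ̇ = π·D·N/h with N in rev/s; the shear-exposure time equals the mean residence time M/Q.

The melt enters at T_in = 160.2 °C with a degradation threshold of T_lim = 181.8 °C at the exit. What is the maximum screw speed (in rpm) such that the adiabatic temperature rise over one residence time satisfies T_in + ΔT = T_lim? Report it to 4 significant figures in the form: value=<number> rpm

Convert throughput: Q = 113.3 kg/h = 113.3/3600 = 0.0314722 kg/s
t_res = M / Q_s = 3.81 / 0.0314722 = 121.059 s
Geometry in SI: D = 62.7 mm → 0.0627 m, h = 8.26 mm → 0.00826 m
ΔT_a = T_lim − T_in = 181.8 °C − 160.2 °C = 21.6 K
Invert ΔT = ηγ̇²t_res/(ρcp) for γ̇: γ̇_max² = ΔT_a ρ cp / (η t_res) = 21.6·1240·1999 / (4567·121.059) = 96.8411 s⁻²
γ̇_max = sqrt(96.8411) = 9.84079 s⁻¹
Solve γ̇ = πDN/h for N: N_max = γ̇_max·h/(π·D) = 9.84079 × 0.00826 / (π × 0.0627) = 0.41266 rev/s = 24.7596 rpm

value=24.76 rpm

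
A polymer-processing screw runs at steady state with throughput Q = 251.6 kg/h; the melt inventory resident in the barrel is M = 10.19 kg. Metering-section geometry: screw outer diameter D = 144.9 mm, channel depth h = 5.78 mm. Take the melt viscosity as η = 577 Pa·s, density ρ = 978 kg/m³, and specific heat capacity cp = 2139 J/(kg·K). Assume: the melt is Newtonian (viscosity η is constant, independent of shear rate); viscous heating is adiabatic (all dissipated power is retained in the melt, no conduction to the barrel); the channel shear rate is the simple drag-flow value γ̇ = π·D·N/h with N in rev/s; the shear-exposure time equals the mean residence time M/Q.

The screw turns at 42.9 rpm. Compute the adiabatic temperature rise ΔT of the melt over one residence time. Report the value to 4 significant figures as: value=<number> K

value=127.5 K

Q_s = Q / 3600 = 251.6 / 3600 = 0.0698889 kg/s
t_res = M / Q_s = 10.19 ÷ 0.0698889 = 145.803 s
D = 144.9 mm = 0.1449 m;  h = 5.78 mm = 0.00578 m;  N = 42.9 rpm / 60 = 0.715 rev/s
γ̇ = π·D·N / h = π · 0.1449 · 0.715 / 0.00578 = 56.3114 s⁻¹
Adiabatic rise: ΔT = η γ̇² t_res / (ρ cp) = 577·(56.3114)²·145.803 / (978·2139) = 127.522 K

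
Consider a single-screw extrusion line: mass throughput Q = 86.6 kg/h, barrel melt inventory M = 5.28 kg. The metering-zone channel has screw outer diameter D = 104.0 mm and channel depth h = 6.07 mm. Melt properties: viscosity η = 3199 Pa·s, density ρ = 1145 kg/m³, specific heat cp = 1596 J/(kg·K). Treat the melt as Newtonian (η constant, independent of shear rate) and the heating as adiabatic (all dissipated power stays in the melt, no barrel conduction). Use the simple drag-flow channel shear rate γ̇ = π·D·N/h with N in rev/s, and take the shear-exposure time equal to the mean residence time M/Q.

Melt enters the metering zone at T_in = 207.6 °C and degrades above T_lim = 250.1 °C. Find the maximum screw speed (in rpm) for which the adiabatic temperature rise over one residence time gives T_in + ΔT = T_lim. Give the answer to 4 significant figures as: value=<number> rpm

Q_s = Q / 3600 = 86.6 / 3600 = 0.0240556 kg/s
Mean residence time: t_res = M/Q_s = 5.28 kg / 0.0240556 kg/s = 219.492 s
Geometry in SI: D = 104.0 mm → 0.104 m, h = 6.07 mm → 0.00607 m
ΔT_a = T_lim − T_in = 250.1 °C − 207.6 °C = 42.5 K
γ̇_max² = ΔT_a·ρ·cp/(η·t_res) = 42.5·1145·1596/(3199·219.492) = 110.61 s⁻²
γ̇_max = sqrt(110.61) = 10.5171 s⁻¹
N_max = γ̇_max·h / (π·D) = 10.5171 · 0.00607 / (π · 0.104) = 0.19539 rev/s = 11.7234 rpm

value=11.72 rpm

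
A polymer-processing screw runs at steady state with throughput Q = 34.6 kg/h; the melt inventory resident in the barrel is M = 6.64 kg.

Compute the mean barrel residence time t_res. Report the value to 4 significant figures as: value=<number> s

value=690.9 s

Convert throughput: Q = 34.6 kg/h = 34.6/3600 = 0.00961111 kg/s
t_res = M / Q_s = 6.64 ÷ 0.00961111 = 690.867 s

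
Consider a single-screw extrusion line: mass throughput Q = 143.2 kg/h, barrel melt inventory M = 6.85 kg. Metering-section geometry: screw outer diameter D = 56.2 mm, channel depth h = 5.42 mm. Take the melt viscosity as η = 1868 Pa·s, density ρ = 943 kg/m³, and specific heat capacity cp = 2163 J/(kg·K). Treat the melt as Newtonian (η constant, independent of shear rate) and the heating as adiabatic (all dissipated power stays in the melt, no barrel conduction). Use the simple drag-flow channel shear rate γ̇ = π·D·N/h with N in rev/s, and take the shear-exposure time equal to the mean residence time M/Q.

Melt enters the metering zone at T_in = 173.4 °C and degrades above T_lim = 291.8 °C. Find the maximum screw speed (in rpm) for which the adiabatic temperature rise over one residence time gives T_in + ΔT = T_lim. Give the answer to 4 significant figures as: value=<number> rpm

Convert throughput: Q = 143.2 kg/h = 143.2/3600 = 0.0397778 kg/s
Mean residence time: t_res = M/Q_s = 6.85 kg / 0.0397778 kg/s = 172.207 s
Geometry in SI: D = 56.2 mm → 0.0562 m, h = 5.42 mm → 0.00542 m
ΔT_a = T_lim − T_in = 291.8 − 173.4 = 118.4 K
Invert ΔT = ηγ̇²t_res/(ρcp) for γ̇: γ̇_max² = ΔT_a ρ cp / (η t_res) = 118.4·943·2163 / (1868·172.207) = 750.746 s⁻²
γ̇_max = √750.746 = 27.3997 s⁻¹
N_max = γ̇_max·h / (π·D) = 27.3997 · 0.00542 / (π · 0.0562) = 0.841123 rev/s = 50.4674 rpm

value=50.47 rpm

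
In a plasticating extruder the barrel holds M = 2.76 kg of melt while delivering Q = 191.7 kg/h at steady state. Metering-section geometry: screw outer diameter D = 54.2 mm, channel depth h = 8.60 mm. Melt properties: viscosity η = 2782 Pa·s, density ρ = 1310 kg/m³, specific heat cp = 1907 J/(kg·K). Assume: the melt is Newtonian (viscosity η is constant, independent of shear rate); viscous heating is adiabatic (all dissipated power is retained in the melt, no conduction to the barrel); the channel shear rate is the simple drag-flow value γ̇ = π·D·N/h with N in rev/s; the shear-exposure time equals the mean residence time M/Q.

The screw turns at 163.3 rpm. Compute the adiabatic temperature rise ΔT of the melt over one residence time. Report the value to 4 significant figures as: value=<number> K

Convert throughput: Q = 191.7 kg/h = 191.7/3600 = 0.05325 kg/s
t_res = M / Q_s = 2.76 / 0.05325 = 51.831 s
Geometry in metres: D = 54.2 mm → 0.0542 m, h = 8.60 mm → 0.0086 m; screw speed N = 163.3 rpm = 2.72167 rev/s
Shear rate: γ̇ = πDN/h = π·0.0542·2.72167/0.0086 = 53.8872 s⁻¹
ΔT = η·γ̇²·t_res/(ρ·cp) = [2782 × 53.8872² × 51.831] / [1310 × 1907] = 167.608 K

value=167.6 K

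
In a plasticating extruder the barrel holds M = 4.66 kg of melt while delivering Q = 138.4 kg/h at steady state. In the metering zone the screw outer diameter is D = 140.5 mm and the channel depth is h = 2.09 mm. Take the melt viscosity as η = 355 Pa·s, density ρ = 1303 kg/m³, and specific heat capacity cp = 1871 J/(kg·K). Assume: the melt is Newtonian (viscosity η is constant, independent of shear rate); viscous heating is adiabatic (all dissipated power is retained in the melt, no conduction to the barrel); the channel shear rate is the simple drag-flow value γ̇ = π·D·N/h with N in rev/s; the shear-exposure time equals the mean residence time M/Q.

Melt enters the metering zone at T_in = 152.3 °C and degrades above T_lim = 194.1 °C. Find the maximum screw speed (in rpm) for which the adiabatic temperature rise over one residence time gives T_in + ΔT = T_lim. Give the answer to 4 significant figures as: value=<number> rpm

Throughput in SI: Q_s = 138.4 kg/h ÷ 3600 s/h = 0.0384444 kg/s
t_res = M / Q_s = 4.66 / 0.0384444 = 121.214 s
D = 140.5 mm = 0.1405 m;  h = 2.09 mm = 0.00209 m
ΔT_a = T_lim − T_in = 194.1 °C − 152.3 °C = 41.8 K
γ̇_max² = ΔT_a·ρ·cp / (η·t_res) = [41.8 × 1303 × 1871] / [355 × 121.214] = 2368.18 s⁻²
γ̇_max = sqrt(2368.18) = 48.6639 s⁻¹
N_max = γ̇_max h / (πD) = 48.6639·0.00209/(π·0.1405) = 0.230424 rev/s → ×60 = 13.8254 rpm

value=13.83 rpm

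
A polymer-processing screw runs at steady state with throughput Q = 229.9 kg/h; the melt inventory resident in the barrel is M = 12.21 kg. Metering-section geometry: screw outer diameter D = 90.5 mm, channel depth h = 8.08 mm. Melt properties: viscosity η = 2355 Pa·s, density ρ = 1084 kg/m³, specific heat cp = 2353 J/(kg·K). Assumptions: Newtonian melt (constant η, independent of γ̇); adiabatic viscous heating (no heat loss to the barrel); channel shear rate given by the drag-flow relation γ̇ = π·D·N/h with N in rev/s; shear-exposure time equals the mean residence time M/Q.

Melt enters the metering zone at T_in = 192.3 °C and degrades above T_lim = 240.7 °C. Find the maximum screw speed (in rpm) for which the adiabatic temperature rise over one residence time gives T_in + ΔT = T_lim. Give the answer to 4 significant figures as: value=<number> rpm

Q_s = Q / 3600 = 229.9 / 3600 = 0.0638611 kg/s
Mean residence time: t_res = M/Q_s = 12.21 kg / 0.0638611 kg/s = 191.196 s
Geometry in SI: D = 90.5 mm → 0.0905 m, h = 8.08 mm → 0.00808 m
ΔT_a = T_lim − T_in = 240.7 °C − 192.3 °C = 48.4 K
Invert ΔT = ηγ̇²t_res/(ρcp) for γ̇: γ̇_max² = ΔT_a ρ cp / (η t_res) = 48.4·1084·2353 / (2355·191.196) = 274.174 s⁻²
Take the square root: γ̇_max = √(274.174) = 16.5582 s⁻¹
N_max = γ̇_max·h / (π·D) = 16.5582 · 0.00808 / (π · 0.0905) = 0.470572 rev/s = 28.2343 rpm

value=28.23 rpm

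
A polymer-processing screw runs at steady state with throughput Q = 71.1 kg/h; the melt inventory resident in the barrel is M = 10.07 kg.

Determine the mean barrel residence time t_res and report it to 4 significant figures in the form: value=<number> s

Convert throughput: Q = 71.1 kg/h = 71.1/3600 = 0.01975 kg/s
t_res = M / Q_s = 10.07 ÷ 0.01975 = 509.873 s

value=509.9 s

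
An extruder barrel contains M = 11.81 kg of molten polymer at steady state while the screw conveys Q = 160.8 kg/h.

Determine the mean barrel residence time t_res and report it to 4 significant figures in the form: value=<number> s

Throughput in SI: Q_s = 160.8 kg/h ÷ 3600 s/h = 0.0446667 kg/s
t_res = M / Q_s = 11.81 ÷ 0.0446667 = 264.403 s

value=264.4 s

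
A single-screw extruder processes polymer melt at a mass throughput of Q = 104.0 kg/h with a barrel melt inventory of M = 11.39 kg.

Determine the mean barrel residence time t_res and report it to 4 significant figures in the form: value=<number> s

value=394.3 s

Convert throughput: Q = 104.0 kg/h = 104.0/3600 = 0.0288889 kg/s
t_res = M / Q_s = 11.39 ÷ 0.0288889 = 394.269 s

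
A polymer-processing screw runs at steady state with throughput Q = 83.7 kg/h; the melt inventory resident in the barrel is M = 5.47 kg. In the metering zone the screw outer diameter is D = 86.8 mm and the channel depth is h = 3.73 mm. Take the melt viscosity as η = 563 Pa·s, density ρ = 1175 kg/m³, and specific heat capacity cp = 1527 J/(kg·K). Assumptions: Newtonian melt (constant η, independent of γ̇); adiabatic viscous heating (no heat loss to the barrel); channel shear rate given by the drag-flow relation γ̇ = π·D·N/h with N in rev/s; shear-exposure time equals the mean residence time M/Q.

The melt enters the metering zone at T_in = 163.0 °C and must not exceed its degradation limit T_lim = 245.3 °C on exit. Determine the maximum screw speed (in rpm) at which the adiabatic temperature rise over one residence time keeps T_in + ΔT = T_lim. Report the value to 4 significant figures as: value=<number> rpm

Convert throughput: Q = 83.7 kg/h = 83.7/3600 = 0.02325 kg/s
Mean residence time: t_res = M/Q_s = 5.47 kg / 0.02325 kg/s = 235.269 s
Convert to metres: D = 0.0868 m, h = 0.00373 m
Allowable rise: ΔT_a = T_lim − T_in = 245.3 − 163.0 = 82.3 K
γ̇_max² = ΔT_a·ρ·cp / (η·t_res) = [82.3 × 1175 × 1527] / [563 × 235.269] = 1114.82 s⁻²
γ̇_max = sqrt(1114.82) = 33.3889 s⁻¹
Solve γ̇ = πDN/h for N: N_max = γ̇_max·h/(π·D) = 33.3889 × 0.00373 / (π × 0.0868) = 0.456711 rev/s = 27.4026 rpm

value=27.40 rpm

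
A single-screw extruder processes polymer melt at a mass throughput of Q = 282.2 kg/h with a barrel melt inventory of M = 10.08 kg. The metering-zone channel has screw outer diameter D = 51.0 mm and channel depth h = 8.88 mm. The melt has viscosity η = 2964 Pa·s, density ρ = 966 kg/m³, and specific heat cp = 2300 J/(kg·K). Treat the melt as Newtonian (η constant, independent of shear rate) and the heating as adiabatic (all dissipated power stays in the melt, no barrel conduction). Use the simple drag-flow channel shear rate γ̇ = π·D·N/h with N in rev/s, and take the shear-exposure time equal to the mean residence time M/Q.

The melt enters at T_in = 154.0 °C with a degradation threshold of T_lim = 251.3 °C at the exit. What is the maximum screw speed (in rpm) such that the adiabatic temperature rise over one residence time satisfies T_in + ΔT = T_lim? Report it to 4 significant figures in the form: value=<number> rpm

value=79.20 rpm

Q_s = Q / 3600 = 282.2 / 3600 = 0.0783889 kg/s
t_res = M / Q_s = 10.08 / 0.0783889 = 128.59 s
Convert to metres: D = 0.051 m, h = 0.00888 m
ΔT_a = T_lim − T_in = 251.3 °C − 154.0 °C = 97.3 K
γ̇_max² = ΔT_a·ρ·cp/(η·t_res) = 97.3·966·2300/(2964·128.59) = 567.197 s⁻²
γ̇_max = sqrt(567.197) = 23.8159 s⁻¹
N_max = γ̇_max h / (πD) = 23.8159·0.00888/(π·0.051) = 1.31996 rev/s → ×60 = 79.1974 rpm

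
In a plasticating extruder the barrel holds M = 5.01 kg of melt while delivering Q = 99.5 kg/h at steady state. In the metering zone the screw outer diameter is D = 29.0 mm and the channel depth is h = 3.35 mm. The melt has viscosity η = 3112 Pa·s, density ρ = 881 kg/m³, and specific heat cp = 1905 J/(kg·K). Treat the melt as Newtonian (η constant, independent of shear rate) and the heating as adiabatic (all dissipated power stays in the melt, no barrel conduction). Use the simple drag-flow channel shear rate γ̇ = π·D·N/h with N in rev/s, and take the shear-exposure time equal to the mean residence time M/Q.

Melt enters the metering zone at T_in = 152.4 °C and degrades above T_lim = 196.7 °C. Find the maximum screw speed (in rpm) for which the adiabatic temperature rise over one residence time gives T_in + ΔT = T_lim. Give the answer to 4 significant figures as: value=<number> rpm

value=25.33 rpm

Q_s = Q / 3600 = 99.5 / 3600 = 0.0276389 kg/s
t_res = M / Q_s = 5.01 / 0.0276389 = 181.266 s
Geometry in SI: D = 29.0 mm → 0.029 m, h = 3.35 mm → 0.00335 m
ΔT_a = T_lim − T_in = 196.7 °C − 152.4 °C = 44.3 K
γ̇_max² = ΔT_a·ρ·cp / (η·t_res) = [44.3 × 881 × 1905] / [3112 × 181.266] = 131.801 s⁻²
γ̇_max = √131.801 = 11.4805 s⁻¹
Solve γ̇ = πDN/h for N: N_max = γ̇_max·h/(π·D) = 11.4805 × 0.00335 / (π × 0.029) = 0.422139 rev/s = 25.3284 rpm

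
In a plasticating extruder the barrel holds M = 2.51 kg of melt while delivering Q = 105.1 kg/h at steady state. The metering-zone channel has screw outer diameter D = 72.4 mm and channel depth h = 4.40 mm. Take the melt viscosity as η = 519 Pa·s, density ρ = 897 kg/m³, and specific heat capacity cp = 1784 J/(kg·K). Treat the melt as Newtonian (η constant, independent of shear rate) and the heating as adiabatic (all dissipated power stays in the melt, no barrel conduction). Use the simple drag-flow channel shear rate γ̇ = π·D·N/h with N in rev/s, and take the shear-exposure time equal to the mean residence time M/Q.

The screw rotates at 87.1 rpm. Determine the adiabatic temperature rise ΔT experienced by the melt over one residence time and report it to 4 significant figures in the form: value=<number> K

Q_s = Q / 3600 = 105.1 / 3600 = 0.0291944 kg/s
t_res = M / Q_s = 2.51 ÷ 0.0291944 = 85.9753 s
Convert to SI: D = 0.0724 m, h = 0.0044 m, N = 87.1/60 = 1.45167 rev/s
γ̇ = π D N / h = (π)(0.0724)(1.45167) / 0.0044 = 75.0417 s⁻¹
ΔT = η·γ̇²·t_res / (ρ·cp) = 519 · (75.0417)² · 85.9753 / (897 · 1784) = 157.021 K

value=157.0 K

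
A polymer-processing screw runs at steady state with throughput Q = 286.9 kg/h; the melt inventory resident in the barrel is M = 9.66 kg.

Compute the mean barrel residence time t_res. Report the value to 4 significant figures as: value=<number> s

value=121.2 s

Convert throughput: Q = 286.9 kg/h = 286.9/3600 = 0.0796944 kg/s
Mean residence time: t_res = M/Q_s = 9.66 kg / 0.0796944 kg/s = 121.213 s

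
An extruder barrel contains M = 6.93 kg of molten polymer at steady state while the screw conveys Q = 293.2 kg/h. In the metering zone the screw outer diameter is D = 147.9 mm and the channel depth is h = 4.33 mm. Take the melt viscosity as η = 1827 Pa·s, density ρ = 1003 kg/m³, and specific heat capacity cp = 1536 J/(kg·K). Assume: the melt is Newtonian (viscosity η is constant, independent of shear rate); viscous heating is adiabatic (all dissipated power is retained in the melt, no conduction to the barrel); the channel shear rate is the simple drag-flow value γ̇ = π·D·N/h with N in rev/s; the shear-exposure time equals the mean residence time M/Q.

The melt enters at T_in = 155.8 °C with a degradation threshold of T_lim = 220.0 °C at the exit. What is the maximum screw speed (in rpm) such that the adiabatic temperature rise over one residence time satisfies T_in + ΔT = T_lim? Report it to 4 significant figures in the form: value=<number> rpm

Q_s = Q / 3600 = 293.2 / 3600 = 0.0814444 kg/s
t_res = M / Q_s = 6.93 ÷ 0.0814444 = 85.0887 s
D = 147.9 mm = 0.1479 m;  h = 4.33 mm = 0.00433 m
ΔT_a = T_lim − T_in = 220.0 °C − 155.8 °C = 64.2 K
γ̇_max² = ΔT_a·ρ·cp/(η·t_res) = 64.2·1003·1536/(1827·85.0887) = 636.234 s⁻²
γ̇_max = √636.234 = 25.2237 s⁻¹
Solve γ̇ = πDN/h for N: N_max = γ̇_max·h/(π·D) = 25.2237 × 0.00433 / (π × 0.1479) = 0.23506 rev/s = 14.1036 rpm

value=14.10 rpm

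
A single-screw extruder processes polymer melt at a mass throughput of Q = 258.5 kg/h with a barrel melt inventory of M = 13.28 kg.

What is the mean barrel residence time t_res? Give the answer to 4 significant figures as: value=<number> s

Convert throughput: Q = 258.5 kg/h = 258.5/3600 = 0.0718056 kg/s
Mean residence time: t_res = M/Q_s = 13.28 kg / 0.0718056 kg/s = 184.944 s

value=184.9 s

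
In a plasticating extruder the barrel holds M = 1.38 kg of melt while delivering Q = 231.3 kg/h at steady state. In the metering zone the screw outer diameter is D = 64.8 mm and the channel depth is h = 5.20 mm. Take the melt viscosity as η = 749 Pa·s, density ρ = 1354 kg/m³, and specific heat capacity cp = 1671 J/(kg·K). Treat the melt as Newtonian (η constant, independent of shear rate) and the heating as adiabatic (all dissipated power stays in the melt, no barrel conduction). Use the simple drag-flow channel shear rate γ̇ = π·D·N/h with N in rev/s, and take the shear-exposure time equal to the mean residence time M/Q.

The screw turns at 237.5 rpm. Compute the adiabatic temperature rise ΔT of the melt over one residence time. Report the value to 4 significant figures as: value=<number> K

Throughput in SI: Q_s = 231.3 kg/h ÷ 3600 s/h = 0.06425 kg/s
Mean residence time: t_res = M/Q_s = 1.38 kg / 0.06425 kg/s = 21.4786 s
D = 64.8 mm = 0.0648 m;  h = 5.20 mm = 0.0052 m;  N = 237.5 rpm / 60 = 3.95833 rev/s
γ̇ = π D N / h = (π)(0.0648)(3.95833) / 0.0052 = 154.965 s⁻¹
ΔT = η·γ̇²·t_res / (ρ·cp) = 749 · (154.965)² · 21.4786 / (1354 · 1671) = 170.75 K

value=170.7 K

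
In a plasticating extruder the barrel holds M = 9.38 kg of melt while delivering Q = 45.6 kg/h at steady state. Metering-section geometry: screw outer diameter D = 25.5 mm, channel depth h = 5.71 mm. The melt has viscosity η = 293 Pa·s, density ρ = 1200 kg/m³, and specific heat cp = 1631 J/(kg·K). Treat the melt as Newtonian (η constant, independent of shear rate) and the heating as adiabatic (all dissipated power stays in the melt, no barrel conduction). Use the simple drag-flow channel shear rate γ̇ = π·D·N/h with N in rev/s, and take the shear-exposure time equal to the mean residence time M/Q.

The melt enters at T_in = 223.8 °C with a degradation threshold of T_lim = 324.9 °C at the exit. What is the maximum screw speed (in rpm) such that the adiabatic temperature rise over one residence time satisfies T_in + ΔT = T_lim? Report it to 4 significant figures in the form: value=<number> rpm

value=129.1 rpm

Convert throughput: Q = 45.6 kg/h = 45.6/3600 = 0.0126667 kg/s
t_res = M / Q_s = 9.38 / 0.0126667 = 740.526 s
D = 25.5 mm = 0.0255 m;  h = 5.71 mm = 0.00571 m
Allowable rise: ΔT_a = T_lim − T_in = 324.9 − 223.8 = 101.1 K
Invert ΔT = ηγ̇²t_res/(ρcp) for γ̇: γ̇_max² = ΔT_a ρ cp / (η t_res) = 101.1·1200·1631 / (293·740.526) = 911.965 s⁻²
γ̇_max = sqrt(911.965) = 30.1988 s⁻¹
N_max = γ̇_max h / (πD) = 30.1988·0.00571/(π·0.0255) = 2.15246 rev/s → ×60 = 129.148 rpm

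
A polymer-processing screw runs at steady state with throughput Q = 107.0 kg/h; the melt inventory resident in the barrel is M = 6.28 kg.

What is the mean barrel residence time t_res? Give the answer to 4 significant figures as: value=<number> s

Throughput in SI: Q_s = 107.0 kg/h ÷ 3600 s/h = 0.0297222 kg/s
t_res = M / Q_s = 6.28 / 0.0297222 = 211.29 s

value=211.3 s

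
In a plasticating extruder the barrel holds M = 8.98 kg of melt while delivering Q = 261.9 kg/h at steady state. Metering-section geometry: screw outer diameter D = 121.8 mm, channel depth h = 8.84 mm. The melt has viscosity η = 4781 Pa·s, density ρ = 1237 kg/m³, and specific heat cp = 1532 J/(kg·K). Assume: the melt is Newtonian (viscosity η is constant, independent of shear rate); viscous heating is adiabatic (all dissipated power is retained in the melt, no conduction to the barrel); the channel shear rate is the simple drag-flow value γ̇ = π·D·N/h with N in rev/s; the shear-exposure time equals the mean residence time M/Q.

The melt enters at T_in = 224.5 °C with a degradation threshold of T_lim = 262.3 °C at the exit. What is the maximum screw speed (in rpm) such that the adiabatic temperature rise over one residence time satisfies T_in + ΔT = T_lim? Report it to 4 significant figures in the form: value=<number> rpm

value=15.27 rpm

Throughput in SI: Q_s = 261.9 kg/h ÷ 3600 s/h = 0.07275 kg/s
Mean residence time: t_res = M/Q_s = 8.98 kg / 0.07275 kg/s = 123.436 s
Geometry in SI: D = 121.8 mm → 0.1218 m, h = 8.84 mm → 0.00884 m
Allowable rise: ΔT_a = T_lim − T_in = 262.3 − 224.5 = 37.8 K
Invert ΔT = ηγ̇²t_res/(ρcp) for γ̇: γ̇_max² = ΔT_a ρ cp / (η t_res) = 37.8·1237·1532 / (4781·123.436) = 121.383 s⁻²
γ̇_max = √121.383 = 11.0174 s⁻¹
N_max = γ̇_max h / (πD) = 11.0174·0.00884/(π·0.1218) = 0.254527 rev/s → ×60 = 15.2716 rpm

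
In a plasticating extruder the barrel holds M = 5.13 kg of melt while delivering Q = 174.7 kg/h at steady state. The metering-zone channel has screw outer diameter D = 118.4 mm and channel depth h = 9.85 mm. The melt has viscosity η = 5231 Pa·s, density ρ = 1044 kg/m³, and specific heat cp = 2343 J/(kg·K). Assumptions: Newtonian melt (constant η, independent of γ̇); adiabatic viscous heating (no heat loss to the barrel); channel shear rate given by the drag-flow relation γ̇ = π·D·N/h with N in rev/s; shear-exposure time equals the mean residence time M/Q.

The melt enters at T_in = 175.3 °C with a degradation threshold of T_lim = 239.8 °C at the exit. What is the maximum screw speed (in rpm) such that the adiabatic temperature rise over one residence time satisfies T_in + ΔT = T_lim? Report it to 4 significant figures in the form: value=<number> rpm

value=26.84 rpm

Convert throughput: Q = 174.7 kg/h = 174.7/3600 = 0.0485278 kg/s
Mean residence time: t_res = M/Q_s = 5.13 kg / 0.0485278 kg/s = 105.713 s
Convert to metres: D = 0.1184 m, h = 0.00985 m
Allowable rise: ΔT_a = T_lim − T_in = 239.8 − 175.3 = 64.5 K
γ̇_max² = ΔT_a·ρ·cp / (η·t_res) = [64.5 × 1044 × 2343] / [5231 × 105.713] = 285.313 s⁻²
γ̇_max = sqrt(285.313) = 16.8912 s⁻¹
Solve γ̇ = πDN/h for N: N_max = γ̇_max·h/(π·D) = 16.8912 × 0.00985 / (π × 0.1184) = 0.447296 rev/s = 26.8378 rpm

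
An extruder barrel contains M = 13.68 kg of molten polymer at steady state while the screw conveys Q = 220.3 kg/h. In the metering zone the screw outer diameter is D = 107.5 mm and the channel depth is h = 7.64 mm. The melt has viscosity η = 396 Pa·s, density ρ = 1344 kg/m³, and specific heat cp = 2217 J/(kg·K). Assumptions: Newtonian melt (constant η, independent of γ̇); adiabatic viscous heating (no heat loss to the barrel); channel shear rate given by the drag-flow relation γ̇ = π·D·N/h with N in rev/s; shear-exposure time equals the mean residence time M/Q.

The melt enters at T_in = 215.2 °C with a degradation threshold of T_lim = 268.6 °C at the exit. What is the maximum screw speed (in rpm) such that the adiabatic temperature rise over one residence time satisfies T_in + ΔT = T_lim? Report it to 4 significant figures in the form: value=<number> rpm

value=57.54 rpm

Convert throughput: Q = 220.3 kg/h = 220.3/3600 = 0.0611944 kg/s
Mean residence time: t_res = M/Q_s = 13.68 kg / 0.0611944 kg/s = 223.55 s
D = 107.5 mm = 0.1075 m;  h = 7.64 mm = 0.00764 m
ΔT_a = T_lim − T_in = 268.6 °C − 215.2 °C = 53.4 K
Invert ΔT = ηγ̇²t_res/(ρcp) for γ̇: γ̇_max² = ΔT_a ρ cp / (η t_res) = 53.4·1344·2217 / (396·223.55) = 1797.37 s⁻²
γ̇_max = sqrt(1797.37) = 42.3954 s⁻¹
N_max = γ̇_max·h / (π·D) = 42.3954 · 0.00764 / (π · 0.1075) = 0.959077 rev/s = 57.5446 rpm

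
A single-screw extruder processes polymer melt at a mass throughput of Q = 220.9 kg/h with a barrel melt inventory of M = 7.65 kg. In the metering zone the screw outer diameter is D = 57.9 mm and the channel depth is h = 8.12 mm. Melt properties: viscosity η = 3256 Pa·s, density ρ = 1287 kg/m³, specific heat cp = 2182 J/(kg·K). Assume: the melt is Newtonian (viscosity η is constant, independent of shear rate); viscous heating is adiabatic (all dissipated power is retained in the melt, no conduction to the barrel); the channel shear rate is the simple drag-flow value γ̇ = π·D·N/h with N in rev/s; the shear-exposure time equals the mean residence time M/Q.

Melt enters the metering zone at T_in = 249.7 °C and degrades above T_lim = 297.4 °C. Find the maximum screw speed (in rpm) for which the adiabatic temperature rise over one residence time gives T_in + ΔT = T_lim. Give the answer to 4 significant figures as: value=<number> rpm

value=48.66 rpm

Q_s = Q / 3600 = 220.9 / 3600 = 0.0613611 kg/s
t_res = M / Q_s = 7.65 ÷ 0.0613611 = 124.672 s
D = 57.9 mm = 0.0579 m;  h = 8.12 mm = 0.00812 m
Allowable rise: ΔT_a = T_lim − T_in = 297.4 − 249.7 = 47.7 K
γ̇_max² = ΔT_a·ρ·cp/(η·t_res) = 47.7·1287·2182/(3256·124.672) = 329.989 s⁻²
γ̇_max = sqrt(329.989) = 18.1656 s⁻¹
Solve γ̇ = πDN/h for N: N_max = γ̇_max·h/(π·D) = 18.1656 × 0.00812 / (π × 0.0579) = 0.810918 rev/s = 48.6551 rpm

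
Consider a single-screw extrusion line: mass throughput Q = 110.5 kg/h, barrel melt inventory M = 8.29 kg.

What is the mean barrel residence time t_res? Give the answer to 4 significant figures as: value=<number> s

Q_s = Q / 3600 = 110.5 / 3600 = 0.0306944 kg/s
t_res = M / Q_s = 8.29 ÷ 0.0306944 = 270.081 s

value=270.1 s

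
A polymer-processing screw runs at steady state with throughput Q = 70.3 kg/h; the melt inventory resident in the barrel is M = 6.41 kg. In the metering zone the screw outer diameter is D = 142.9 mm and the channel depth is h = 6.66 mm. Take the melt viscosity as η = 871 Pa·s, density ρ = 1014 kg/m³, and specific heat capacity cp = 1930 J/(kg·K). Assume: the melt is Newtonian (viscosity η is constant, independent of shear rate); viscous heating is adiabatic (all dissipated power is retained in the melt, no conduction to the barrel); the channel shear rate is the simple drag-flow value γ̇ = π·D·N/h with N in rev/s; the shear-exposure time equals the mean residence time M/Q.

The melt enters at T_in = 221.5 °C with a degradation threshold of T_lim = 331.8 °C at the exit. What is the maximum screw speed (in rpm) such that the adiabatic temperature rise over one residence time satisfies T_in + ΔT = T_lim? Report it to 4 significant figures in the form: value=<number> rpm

Q_s = Q / 3600 = 70.3 / 3600 = 0.0195278 kg/s
t_res = M / Q_s = 6.41 / 0.0195278 = 328.25 s
Convert to metres: D = 0.1429 m, h = 0.00666 m
ΔT_a = T_lim − T_in = 331.8 − 221.5 = 110.3 K
γ̇_max² = ΔT_a·ρ·cp/(η·t_res) = 110.3·1014·1930/(871·328.25) = 755.001 s⁻²
γ̇_max = √755.001 = 27.4773 s⁻¹
Solve γ̇ = πDN/h for N: N_max = γ̇_max·h/(π·D) = 27.4773 × 0.00666 / (π × 0.1429) = 0.40763 rev/s = 24.4578 rpm

value=24.46 rpm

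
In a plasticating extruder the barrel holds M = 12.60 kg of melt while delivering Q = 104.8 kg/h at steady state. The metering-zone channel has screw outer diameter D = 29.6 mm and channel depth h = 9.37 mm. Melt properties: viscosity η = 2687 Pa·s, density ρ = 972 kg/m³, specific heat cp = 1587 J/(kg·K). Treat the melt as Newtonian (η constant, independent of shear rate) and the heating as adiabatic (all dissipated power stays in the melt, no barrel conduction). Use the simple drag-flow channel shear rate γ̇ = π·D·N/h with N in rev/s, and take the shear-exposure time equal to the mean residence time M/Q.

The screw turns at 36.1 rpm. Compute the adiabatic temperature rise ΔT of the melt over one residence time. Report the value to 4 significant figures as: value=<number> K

value=26.88 K

Q_s = Q / 3600 = 104.8 / 3600 = 0.0291111 kg/s
t_res = M / Q_s = 12.60 ÷ 0.0291111 = 432.824 s
D = 29.6 mm = 0.0296 m;  h = 9.37 mm = 0.00937 m;  N = 36.1 rpm / 60 = 0.601667 rev/s
Shear rate: γ̇ = πDN/h = π·0.0296·0.601667/0.00937 = 5.97115 s⁻¹
ΔT = η·γ̇²·t_res / (ρ·cp) = 2687 · (5.97115)² · 432.824 / (972 · 1587) = 26.8814 K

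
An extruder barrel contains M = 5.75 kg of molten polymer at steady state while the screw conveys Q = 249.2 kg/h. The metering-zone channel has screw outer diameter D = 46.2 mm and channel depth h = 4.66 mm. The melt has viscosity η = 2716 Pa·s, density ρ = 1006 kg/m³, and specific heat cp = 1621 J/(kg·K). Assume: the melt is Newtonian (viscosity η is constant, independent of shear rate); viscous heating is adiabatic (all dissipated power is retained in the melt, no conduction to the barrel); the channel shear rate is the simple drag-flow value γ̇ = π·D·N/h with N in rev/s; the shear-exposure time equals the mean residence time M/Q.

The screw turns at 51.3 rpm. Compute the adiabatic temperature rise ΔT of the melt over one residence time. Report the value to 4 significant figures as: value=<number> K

Throughput in SI: Q_s = 249.2 kg/h ÷ 3600 s/h = 0.0692222 kg/s
t_res = M / Q_s = 5.75 / 0.0692222 = 83.0658 s
Geometry in metres: D = 46.2 mm → 0.0462 m, h = 4.66 mm → 0.00466 m; screw speed N = 51.3 rpm = 0.855 rev/s
Shear rate: γ̇ = πDN/h = π·0.0462·0.855/0.00466 = 26.6301 s⁻¹
ΔT = η·γ̇²·t_res/(ρ·cp) = [2716 × 26.6301² × 83.0658] / [1006 × 1621] = 98.1104 K

value=98.11 K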